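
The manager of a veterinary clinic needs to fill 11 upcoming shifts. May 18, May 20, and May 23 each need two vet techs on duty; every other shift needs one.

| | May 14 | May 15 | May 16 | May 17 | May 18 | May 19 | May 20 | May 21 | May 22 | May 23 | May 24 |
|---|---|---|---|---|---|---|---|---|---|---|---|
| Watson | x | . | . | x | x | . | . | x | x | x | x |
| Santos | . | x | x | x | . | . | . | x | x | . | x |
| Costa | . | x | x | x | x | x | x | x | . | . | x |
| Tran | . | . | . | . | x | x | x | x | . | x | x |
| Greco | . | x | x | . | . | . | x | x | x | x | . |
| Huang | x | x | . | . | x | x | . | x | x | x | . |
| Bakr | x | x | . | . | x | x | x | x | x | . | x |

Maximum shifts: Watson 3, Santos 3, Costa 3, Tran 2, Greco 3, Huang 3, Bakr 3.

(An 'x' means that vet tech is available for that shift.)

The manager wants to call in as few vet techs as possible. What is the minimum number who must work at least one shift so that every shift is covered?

14 slots to fill and no one can take more than 3, so at least ⌈14/3⌉ = 5 vet techs are needed.
Watson, Santos, Costa, Tran, and Greco alone can cover everything: May 14→Watson, May 15→Santos, May 16→Santos, May 17→Watson, May 18→Watson+Costa, May 19→Costa, May 20→Costa+Tran, May 21→Greco, May 22→Greco, May 23→Tran+Greco, May 24→Santos.

5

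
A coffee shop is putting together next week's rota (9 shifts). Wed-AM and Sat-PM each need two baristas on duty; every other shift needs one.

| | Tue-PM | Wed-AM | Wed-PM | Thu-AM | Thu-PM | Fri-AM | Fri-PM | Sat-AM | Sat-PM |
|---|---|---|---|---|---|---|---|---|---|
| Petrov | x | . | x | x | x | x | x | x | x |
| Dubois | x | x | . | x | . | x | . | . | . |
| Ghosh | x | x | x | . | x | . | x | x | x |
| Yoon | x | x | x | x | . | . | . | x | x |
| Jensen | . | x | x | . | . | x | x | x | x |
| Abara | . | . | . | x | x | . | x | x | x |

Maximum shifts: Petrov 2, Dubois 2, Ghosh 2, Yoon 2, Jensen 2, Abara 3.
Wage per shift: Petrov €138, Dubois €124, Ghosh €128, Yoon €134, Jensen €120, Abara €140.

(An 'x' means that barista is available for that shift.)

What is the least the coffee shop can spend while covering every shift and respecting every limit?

€1428

Picking the cheapest available barista for each shift independently would cost €1348, but that ignores the shift limits.
An optimal schedule: Tue-PM→Dubois, Wed-AM→Yoon+Jensen, Wed-PM→Ghosh, Thu-AM→Dubois, Thu-PM→Petrov, Fri-AM→Petrov, Fri-PM→Ghosh, Sat-AM→Yoon, Sat-PM→Jensen+Abara.
Total: 124 + 134 + 120 + 128 + 124 + 138 + 138 + 128 + 134 + 120 + 140 = €1428.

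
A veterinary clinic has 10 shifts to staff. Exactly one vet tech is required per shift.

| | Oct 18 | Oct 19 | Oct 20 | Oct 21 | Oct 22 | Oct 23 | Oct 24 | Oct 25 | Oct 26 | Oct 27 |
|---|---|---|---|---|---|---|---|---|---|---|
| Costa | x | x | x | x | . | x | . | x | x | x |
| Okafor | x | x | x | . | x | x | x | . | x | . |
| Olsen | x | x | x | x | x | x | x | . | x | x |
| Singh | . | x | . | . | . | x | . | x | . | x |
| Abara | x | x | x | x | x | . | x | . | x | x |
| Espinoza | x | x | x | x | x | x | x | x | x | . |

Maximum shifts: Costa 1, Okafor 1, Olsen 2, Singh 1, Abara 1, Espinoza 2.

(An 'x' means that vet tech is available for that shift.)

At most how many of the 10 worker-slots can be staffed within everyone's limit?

Total capacity across all vet techs is 1+1+2+1+1+2 = 8, and 10 slots are needed, so at most 8 can be filled.
An assignment achieving 8: Oct 18→Abara, Oct 20→Espinoza, Oct 21→Olsen, Oct 22→Okafor, Oct 23→Espinoza, Oct 24→Olsen, Oct 25→Costa, Oct 27→Singh.
Loads: Costa 1/1, Okafor 1/1, Olsen 2/2, Singh 1/1, Abara 1/1, Espinoza 2/2.

8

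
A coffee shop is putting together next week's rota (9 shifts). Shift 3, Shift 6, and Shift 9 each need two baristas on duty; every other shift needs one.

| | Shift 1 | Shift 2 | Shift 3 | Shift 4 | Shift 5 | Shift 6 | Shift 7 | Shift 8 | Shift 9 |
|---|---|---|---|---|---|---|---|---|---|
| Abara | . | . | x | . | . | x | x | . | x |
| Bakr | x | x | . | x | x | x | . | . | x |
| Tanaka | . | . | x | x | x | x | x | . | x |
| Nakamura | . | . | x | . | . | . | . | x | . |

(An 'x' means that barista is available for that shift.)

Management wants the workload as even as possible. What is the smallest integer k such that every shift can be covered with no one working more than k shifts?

4

With 4 baristas and 12 worker-slots to fill, someone must work at least ⌈12/4⌉ = 3 shifts, so k ≥ 3.
k = 3 is infeasible (exhaustive check).
k = 4 works: Shift 1→Bakr, Shift 2→Bakr, Shift 3→Abara+Tanaka, Shift 4→Bakr, Shift 5→Bakr, Shift 6→Abara+Tanaka, Shift 7→Abara, Shift 8→Nakamura, Shift 9→Abara+Tanaka.
Loads: Abara 4, Bakr 4, Tanaka 3, Nakamura 1 — all ≤ 4.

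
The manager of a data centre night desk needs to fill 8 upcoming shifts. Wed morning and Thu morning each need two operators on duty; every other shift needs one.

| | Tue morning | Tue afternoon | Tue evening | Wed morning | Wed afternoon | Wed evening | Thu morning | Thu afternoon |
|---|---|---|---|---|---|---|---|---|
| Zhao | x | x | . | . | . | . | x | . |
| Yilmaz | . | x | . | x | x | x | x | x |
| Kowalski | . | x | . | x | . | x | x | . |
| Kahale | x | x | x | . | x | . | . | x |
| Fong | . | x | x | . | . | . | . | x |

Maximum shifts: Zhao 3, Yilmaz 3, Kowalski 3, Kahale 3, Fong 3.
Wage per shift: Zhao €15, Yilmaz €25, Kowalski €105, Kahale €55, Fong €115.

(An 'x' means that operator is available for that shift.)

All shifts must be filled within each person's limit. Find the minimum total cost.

€390

Wed morning can only be covered by Yilmaz and Kowalski, so that assignment is forced.
Picking the cheapest available operator for each shift independently would cost €330, but that ignores the shift limits.
An optimal schedule: Tue morning→Zhao, Tue afternoon→Zhao, Tue evening→Kahale, Wed morning→Yilmaz+Kowalski, Wed afternoon→Kahale, Wed evening→Yilmaz, Thu morning→Zhao+Yilmaz, Thu afternoon→Kahale.
Total: 15 + 15 + 55 + 25 + 105 + 55 + 25 + 15 + 25 + 55 = €390.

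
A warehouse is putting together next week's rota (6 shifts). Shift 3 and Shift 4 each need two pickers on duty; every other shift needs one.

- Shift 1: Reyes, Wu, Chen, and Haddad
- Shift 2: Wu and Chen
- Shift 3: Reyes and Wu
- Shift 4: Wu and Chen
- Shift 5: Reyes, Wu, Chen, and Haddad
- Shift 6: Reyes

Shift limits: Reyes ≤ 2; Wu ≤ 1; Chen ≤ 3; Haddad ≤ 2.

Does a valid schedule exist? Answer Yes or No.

Total capacity is 8 and 8 slots are needed, so capacity alone doesn't rule it out.
Shifts {Shift 3, Shift 4} need 4 worker-slots in total, but the pickers available for any of those shifts (Reyes, Wu, and Chen) can supply at most 3 among them. So no valid schedule exists.

No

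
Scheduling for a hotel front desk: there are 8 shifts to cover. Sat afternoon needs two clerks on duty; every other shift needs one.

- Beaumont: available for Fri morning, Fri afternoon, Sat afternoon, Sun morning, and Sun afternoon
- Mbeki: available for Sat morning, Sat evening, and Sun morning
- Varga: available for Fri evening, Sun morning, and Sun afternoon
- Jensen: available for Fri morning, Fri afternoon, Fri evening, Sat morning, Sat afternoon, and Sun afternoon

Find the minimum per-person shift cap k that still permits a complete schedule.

With 4 clerks and 9 worker-slots to fill, someone must work at least ⌈9/4⌉ = 3 shifts, so k ≥ 3.
k = 3 works: Fri morning→Beaumont, Fri afternoon→Beaumont, Fri evening→Varga, Sat morning→Mbeki, Sat afternoon→Beaumont+Jensen, Sat evening→Mbeki, Sun morning→Mbeki, Sun afternoon→Varga.
Loads: Beaumont 3, Mbeki 3, Varga 2, Jensen 1 — all ≤ 3.

3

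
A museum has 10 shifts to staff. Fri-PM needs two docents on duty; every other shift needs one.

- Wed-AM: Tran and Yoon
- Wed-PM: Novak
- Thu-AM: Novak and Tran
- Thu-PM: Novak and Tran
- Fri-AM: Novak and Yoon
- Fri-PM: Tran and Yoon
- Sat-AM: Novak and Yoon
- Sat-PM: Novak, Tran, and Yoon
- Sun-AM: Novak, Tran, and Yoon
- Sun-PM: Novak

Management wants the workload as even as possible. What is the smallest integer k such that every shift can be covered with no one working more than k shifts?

With 3 docents and 11 worker-slots to fill, someone must work at least ⌈11/3⌉ = 4 shifts, so k ≥ 4.
k = 4 works: Wed-AM→Tran, Wed-PM→Novak, Thu-AM→Novak, Thu-PM→Novak, Fri-AM→Yoon, Fri-PM→Tran+Yoon, Sat-AM→Yoon, Sat-PM→Tran, Sun-AM→Tran, Sun-PM→Novak.
Loads: Novak 4, Tran 4, Yoon 3 — all ≤ 4.

4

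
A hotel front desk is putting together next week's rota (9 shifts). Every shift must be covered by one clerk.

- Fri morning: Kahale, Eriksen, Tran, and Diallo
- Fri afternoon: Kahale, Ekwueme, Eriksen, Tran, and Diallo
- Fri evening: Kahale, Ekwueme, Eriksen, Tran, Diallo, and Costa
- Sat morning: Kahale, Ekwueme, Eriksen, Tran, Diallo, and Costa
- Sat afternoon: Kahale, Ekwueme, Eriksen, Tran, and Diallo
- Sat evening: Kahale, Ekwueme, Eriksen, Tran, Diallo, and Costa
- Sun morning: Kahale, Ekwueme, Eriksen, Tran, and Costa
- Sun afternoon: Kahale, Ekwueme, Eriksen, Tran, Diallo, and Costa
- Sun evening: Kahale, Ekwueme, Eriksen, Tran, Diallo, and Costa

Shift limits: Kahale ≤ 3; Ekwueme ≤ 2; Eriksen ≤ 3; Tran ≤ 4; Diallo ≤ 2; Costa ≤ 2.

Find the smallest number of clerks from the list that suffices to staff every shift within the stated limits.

9 slots to fill and no one can take more than 4, so at least ⌈9/4⌉ = 3 clerks are needed.
Kahale, Ekwueme, and Tran alone can cover everything: Fri morning→Kahale, Fri afternoon→Kahale, Fri evening→Kahale, Sat morning→Ekwueme, Sat afternoon→Ekwueme, Sat evening→Tran, Sun morning→Tran, Sun afternoon→Tran, Sun evening→Tran.

3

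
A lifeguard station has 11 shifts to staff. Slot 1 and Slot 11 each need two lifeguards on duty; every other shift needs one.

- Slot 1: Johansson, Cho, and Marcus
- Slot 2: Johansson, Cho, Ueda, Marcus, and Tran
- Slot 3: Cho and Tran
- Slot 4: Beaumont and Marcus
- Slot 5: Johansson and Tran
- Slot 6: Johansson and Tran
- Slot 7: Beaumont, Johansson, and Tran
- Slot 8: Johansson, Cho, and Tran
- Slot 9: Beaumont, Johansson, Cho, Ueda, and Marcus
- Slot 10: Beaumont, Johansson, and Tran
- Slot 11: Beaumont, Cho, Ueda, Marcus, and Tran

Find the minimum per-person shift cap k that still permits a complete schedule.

With 6 lifeguards and 13 worker-slots to fill, someone must work at least ⌈13/6⌉ = 3 shifts, so k ≥ 3.
k = 3 works: Slot 1→Johansson+Cho, Slot 2→Ueda, Slot 3→Cho, Slot 4→Beaumont, Slot 5→Johansson, Slot 6→Johansson, Slot 7→Beaumont, Slot 8→Cho, Slot 9→Ueda, Slot 10→Beaumont, Slot 11→Ueda+Marcus.
Loads: Beaumont 3, Johansson 3, Cho 3, Ueda 3, Marcus 1, Tran 0 — all ≤ 3.

3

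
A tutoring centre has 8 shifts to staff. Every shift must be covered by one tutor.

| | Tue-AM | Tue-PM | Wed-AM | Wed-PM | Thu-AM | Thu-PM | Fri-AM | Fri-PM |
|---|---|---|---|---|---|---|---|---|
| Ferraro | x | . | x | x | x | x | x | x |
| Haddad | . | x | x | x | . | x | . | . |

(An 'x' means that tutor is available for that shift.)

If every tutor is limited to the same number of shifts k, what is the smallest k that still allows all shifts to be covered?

With 2 tutors and 8 worker-slots to fill, someone must work at least ⌈8/2⌉ = 4 shifts, so k ≥ 4.
k = 4 works: Tue-AM→Ferraro, Tue-PM→Haddad, Wed-AM→Haddad, Wed-PM→Haddad, Thu-AM→Ferraro, Thu-PM→Haddad, Fri-AM→Ferraro, Fri-PM→Ferraro.
Loads: Ferraro 4, Haddad 4 — all ≤ 4.

4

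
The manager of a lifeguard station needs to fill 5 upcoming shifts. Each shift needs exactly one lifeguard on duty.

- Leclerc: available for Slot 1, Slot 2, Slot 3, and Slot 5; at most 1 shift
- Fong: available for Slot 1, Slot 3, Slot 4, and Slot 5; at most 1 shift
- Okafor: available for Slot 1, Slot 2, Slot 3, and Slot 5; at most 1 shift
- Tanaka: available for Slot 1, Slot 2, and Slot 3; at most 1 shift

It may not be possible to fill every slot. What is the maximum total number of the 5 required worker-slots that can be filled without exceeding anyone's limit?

Total capacity across all lifeguards is 1+1+1+1 = 4, and 5 slots are needed, so at most 4 can be filled.
An assignment achieving 4: Slot 1→Tanaka, Slot 2→Leclerc, Slot 4→Fong, Slot 5→Okafor.
Loads: Leclerc 1/1, Fong 1/1, Okafor 1/1, Tanaka 1/1.

4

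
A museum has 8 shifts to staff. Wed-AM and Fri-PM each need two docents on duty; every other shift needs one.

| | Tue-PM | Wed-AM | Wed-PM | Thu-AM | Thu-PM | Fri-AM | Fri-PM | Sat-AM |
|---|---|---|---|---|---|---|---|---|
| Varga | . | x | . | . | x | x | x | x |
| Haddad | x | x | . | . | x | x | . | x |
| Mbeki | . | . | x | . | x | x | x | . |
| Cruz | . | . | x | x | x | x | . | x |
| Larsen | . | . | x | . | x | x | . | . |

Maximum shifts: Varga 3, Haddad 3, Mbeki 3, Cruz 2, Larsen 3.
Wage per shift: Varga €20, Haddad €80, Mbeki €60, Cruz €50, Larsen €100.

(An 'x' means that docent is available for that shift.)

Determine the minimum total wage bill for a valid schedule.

Tue-PM can only be covered by Haddad, so that assignment is forced.
Wed-AM can only be covered by Varga and Haddad, so that assignment is forced.
Thu-AM can only be covered by Cruz, so that assignment is forced.
Picking the cheapest available docent for each shift independently would cost €420, but that ignores the shift limits.
An optimal schedule: Tue-PM→Haddad, Wed-AM→Varga+Haddad, Wed-PM→Cruz, Thu-AM→Cruz, Thu-PM→Mbeki, Fri-AM→Mbeki, Fri-PM→Varga+Mbeki, Sat-AM→Varga.
Total: 80 + 20 + 80 + 50 + 50 + 60 + 60 + 20 + 60 + 20 = €500.

€500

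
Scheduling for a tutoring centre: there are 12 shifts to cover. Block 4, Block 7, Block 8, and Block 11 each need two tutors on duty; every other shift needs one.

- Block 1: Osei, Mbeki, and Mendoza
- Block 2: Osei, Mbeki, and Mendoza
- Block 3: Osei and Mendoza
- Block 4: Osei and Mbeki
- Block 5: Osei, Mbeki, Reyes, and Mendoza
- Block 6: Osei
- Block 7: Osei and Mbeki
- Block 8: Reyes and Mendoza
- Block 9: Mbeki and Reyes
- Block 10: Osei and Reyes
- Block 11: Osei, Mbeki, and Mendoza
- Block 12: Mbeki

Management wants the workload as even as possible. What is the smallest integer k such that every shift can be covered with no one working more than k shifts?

With 4 tutors and 16 worker-slots to fill, someone must work at least ⌈16/4⌉ = 4 shifts, so k ≥ 4.
k = 4 works: Block 1→Mendoza, Block 2→Mendoza, Block 3→Osei, Block 4→Osei+Mbeki, Block 5→Reyes, Block 6→Osei, Block 7→Osei+Mbeki, Block 8→Reyes+Mendoza, Block 9→Reyes, Block 10→Reyes, Block 11→Mbeki+Mendoza, Block 12→Mbeki.
Loads: Osei 4, Mbeki 4, Reyes 4, Mendoza 4 — all ≤ 4.

4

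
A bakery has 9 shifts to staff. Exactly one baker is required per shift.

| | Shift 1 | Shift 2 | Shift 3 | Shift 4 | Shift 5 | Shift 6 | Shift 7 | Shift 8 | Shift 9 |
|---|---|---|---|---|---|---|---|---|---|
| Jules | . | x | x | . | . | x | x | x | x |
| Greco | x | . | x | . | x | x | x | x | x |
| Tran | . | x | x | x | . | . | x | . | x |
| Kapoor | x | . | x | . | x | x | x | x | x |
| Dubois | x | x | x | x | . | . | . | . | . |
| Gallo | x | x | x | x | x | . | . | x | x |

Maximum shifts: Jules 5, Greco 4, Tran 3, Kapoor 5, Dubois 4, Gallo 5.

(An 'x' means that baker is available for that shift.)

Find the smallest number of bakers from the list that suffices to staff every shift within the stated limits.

2

9 slots to fill and no one can take more than 5, so at least ⌈9/5⌉ = 2 bakers are needed.
Jules and Gallo alone can cover everything: Shift 1→Gallo, Shift 2→Jules, Shift 3→Jules, Shift 4→Gallo, Shift 5→Gallo, Shift 6→Jules, Shift 7→Jules, Shift 8→Jules, Shift 9→Gallo.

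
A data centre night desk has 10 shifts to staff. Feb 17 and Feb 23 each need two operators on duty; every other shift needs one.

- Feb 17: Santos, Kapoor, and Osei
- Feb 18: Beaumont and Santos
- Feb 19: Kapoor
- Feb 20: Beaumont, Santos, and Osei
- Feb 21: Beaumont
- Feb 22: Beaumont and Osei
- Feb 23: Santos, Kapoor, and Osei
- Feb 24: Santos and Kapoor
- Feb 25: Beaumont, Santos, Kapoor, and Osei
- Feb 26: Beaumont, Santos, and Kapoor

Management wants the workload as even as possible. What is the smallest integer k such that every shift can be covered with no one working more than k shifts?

3

With 4 operators and 12 worker-slots to fill, someone must work at least ⌈12/4⌉ = 3 shifts, so k ≥ 3.
k = 3 works: Feb 17→Santos+Kapoor, Feb 18→Beaumont, Feb 19→Kapoor, Feb 20→Osei, Feb 21→Beaumont, Feb 22→Beaumont, Feb 23→Santos+Osei, Feb 24→Santos, Feb 25→Osei, Feb 26→Kapoor.
Loads: Beaumont 3, Santos 3, Kapoor 3, Osei 3 — all ≤ 3.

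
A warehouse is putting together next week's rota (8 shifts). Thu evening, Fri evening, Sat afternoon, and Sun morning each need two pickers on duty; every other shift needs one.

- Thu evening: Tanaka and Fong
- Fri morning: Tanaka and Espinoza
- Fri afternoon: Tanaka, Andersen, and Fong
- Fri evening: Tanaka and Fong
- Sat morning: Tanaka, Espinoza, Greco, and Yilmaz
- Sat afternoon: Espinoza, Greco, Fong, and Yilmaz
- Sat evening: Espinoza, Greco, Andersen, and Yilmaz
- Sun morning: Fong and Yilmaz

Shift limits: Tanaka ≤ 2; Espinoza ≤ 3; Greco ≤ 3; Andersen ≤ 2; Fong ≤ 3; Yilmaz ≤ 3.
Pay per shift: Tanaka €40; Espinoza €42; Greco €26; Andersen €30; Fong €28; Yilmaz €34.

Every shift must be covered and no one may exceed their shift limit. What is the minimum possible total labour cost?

Thu evening can only be covered by Tanaka and Fong, so that assignment is forced.
Fri evening can only be covered by Tanaka and Fong, so that assignment is forced.
Sun morning can only be covered by Fong and Yilmaz, so that assignment is forced.
Picking the cheapest available picker for each shift independently would cost €372, but that ignores the shift limits.
An optimal schedule: Thu evening→Fong+Tanaka, Fri morning→Espinoza, Fri afternoon→Andersen, Fri evening→Fong+Tanaka, Sat morning→Greco, Sat afternoon→Greco+Yilmaz, Sat evening→Greco, Sun morning→Fong+Yilmaz.
Total: 28 + 40 + 42 + 30 + 28 + 40 + 26 + 26 + 34 + 26 + 28 + 34 = €382.

€382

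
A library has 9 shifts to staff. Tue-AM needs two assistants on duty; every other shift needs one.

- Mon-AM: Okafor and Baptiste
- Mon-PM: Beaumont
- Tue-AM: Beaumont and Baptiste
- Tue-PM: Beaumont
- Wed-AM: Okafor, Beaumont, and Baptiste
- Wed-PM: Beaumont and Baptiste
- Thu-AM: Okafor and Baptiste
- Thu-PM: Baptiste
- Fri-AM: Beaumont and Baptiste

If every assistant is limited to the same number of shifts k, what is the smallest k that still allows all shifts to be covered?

With 3 assistants and 10 worker-slots to fill, someone must work at least ⌈10/3⌉ = 4 shifts, so k ≥ 4.
k = 4 works: Mon-AM→Okafor, Mon-PM→Beaumont, Tue-AM→Beaumont+Baptiste, Tue-PM→Beaumont, Wed-AM→Okafor, Wed-PM→Beaumont, Thu-AM→Okafor, Thu-PM→Baptiste, Fri-AM→Baptiste.
Loads: Okafor 3, Beaumont 4, Baptiste 3 — all ≤ 4.

4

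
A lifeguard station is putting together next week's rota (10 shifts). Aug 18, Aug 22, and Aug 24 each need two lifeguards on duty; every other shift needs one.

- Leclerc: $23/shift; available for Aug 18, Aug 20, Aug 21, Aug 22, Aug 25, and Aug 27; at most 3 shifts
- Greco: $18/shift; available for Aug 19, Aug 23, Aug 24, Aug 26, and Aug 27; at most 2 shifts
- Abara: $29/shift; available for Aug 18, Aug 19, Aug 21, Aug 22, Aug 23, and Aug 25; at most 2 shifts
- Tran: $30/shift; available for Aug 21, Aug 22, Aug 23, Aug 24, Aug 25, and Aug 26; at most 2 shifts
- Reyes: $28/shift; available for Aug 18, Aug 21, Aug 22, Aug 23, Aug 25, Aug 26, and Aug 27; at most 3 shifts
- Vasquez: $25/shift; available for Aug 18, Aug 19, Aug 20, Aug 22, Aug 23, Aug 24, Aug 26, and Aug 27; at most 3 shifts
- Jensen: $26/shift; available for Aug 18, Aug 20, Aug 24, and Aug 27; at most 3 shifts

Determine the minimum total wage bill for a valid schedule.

Picking the cheapest available lifeguard for each shift independently would cost $280, but that ignores the shift limits.
An optimal schedule: Aug 18→Jensen+Reyes, Aug 19→Greco, Aug 20→Leclerc, Aug 21→Leclerc, Aug 22→Vasquez+Reyes, Aug 23→Vasquez, Aug 24→Vasquez+Jensen, Aug 25→Leclerc, Aug 26→Greco, Aug 27→Jensen.
Total: 26 + 28 + 18 + 23 + 23 + 25 + 28 + 25 + 25 + 26 + 23 + 18 + 26 = $314.

$314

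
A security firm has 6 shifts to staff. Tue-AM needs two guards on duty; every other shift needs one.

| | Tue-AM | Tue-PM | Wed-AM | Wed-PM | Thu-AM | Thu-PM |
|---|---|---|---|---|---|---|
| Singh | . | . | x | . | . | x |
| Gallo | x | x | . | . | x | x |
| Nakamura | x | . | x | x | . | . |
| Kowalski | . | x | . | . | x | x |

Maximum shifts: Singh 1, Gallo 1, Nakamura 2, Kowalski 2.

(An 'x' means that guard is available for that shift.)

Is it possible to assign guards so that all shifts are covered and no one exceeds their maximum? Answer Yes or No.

Total capacity is 1+1+2+2 = 6 but 7 worker-slots are needed — infeasible.

No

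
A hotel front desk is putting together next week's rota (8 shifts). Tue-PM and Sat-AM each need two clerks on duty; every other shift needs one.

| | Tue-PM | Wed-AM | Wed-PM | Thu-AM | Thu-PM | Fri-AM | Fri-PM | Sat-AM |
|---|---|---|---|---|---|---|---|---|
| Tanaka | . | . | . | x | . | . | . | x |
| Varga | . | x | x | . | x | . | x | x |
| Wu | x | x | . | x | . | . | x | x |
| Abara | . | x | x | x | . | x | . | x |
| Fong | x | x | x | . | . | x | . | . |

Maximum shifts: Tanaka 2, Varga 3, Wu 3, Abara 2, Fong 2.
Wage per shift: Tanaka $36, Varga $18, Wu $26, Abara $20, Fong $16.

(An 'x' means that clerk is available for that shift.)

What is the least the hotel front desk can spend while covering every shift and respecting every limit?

Tue-PM can only be covered by Wu and Fong, so that assignment is forced.
Thu-PM can only be covered by Varga, so that assignment is forced.
Picking the cheapest available clerk for each shift independently would cost $184, but that ignores the shift limits.
An optimal schedule: Tue-PM→Fong+Wu, Wed-AM→Wu, Wed-PM→Varga, Thu-AM→Abara, Thu-PM→Varga, Fri-AM→Fong, Fri-PM→Varga, Sat-AM→Abara+Wu.
Total: 16 + 26 + 26 + 18 + 20 + 18 + 16 + 18 + 20 + 26 = $204.

$204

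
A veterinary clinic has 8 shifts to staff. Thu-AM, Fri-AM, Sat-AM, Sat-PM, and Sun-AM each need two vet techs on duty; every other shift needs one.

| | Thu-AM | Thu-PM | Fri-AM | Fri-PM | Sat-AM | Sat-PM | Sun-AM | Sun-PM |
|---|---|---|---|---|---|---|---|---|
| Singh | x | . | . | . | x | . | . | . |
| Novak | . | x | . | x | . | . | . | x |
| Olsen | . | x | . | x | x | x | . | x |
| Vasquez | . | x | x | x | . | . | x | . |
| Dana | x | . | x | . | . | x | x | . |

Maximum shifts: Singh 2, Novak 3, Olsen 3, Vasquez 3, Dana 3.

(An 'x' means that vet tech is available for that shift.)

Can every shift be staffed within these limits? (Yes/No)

Total capacity is 14 and 13 slots are needed, so capacity alone doesn't rule it out.
Shifts {Thu-AM, Fri-AM, Sat-PM, Sun-AM} need 8 worker-slots in total, but the vet techs available for any of those shifts (Singh, Olsen, Vasquez, and Dana) can supply at most 7 among them. So no valid schedule exists.

No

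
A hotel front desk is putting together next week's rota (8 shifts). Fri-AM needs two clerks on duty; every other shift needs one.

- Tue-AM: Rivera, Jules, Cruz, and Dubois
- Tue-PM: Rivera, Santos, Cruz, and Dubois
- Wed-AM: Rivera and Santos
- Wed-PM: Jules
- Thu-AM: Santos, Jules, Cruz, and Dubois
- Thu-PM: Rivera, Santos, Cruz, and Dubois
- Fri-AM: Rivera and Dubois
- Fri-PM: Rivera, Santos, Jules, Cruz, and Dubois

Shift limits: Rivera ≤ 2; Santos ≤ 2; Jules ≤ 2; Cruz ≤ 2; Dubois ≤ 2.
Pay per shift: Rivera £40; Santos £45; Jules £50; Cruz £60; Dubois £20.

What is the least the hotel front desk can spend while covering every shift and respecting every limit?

£370

Wed-PM can only be covered by Jules, so that assignment is forced.
Fri-AM can only be covered by Rivera and Dubois, so that assignment is forced.
Picking the cheapest available clerk for each shift independently would cost £250, but that ignores the shift limits.
An optimal schedule: Tue-AM→Dubois, Tue-PM→Santos, Wed-AM→Rivera, Wed-PM→Jules, Thu-AM→Santos, Thu-PM→Cruz, Fri-AM→Dubois+Rivera, Fri-PM→Jules.
Total: 20 + 45 + 40 + 50 + 45 + 60 + 20 + 40 + 50 = £370.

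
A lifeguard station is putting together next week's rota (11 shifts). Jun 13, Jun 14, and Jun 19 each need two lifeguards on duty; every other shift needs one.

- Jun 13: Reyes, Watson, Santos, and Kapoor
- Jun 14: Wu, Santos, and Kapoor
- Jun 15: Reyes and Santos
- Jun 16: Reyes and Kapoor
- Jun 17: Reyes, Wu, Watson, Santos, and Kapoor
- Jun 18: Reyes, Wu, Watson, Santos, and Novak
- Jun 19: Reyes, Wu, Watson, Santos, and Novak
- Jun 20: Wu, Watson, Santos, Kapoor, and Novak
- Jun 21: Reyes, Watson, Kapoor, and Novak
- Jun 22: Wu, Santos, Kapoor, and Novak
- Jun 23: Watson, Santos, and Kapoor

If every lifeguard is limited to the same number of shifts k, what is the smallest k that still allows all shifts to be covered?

With 6 lifeguards and 14 worker-slots to fill, someone must work at least ⌈14/6⌉ = 3 shifts, so k ≥ 3.
k = 3 works: Jun 13→Santos+Kapoor, Jun 14→Wu+Santos, Jun 15→Reyes, Jun 16→Reyes, Jun 17→Wu, Jun 18→Watson, Jun 19→Santos+Novak, Jun 20→Watson, Jun 21→Reyes, Jun 22→Wu, Jun 23→Watson.
Loads: Reyes 3, Wu 3, Watson 3, Santos 3, Kapoor 1, Novak 1 — all ≤ 3.

3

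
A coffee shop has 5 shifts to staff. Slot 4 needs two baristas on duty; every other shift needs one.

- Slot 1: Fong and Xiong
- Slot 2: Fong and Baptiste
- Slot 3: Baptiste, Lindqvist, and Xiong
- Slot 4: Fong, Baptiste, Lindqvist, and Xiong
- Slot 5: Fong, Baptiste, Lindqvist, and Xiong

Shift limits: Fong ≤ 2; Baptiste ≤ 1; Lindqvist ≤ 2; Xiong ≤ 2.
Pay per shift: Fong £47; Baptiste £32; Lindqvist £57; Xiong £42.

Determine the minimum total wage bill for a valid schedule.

£267

Picking the cheapest available barista for each shift independently would cost £212, but that ignores the shift limits.
An optimal schedule: Slot 1→Xiong, Slot 2→Baptiste, Slot 3→Xiong, Slot 4→Fong+Lindqvist, Slot 5→Fong.
Total: 42 + 32 + 42 + 47 + 57 + 47 = £267.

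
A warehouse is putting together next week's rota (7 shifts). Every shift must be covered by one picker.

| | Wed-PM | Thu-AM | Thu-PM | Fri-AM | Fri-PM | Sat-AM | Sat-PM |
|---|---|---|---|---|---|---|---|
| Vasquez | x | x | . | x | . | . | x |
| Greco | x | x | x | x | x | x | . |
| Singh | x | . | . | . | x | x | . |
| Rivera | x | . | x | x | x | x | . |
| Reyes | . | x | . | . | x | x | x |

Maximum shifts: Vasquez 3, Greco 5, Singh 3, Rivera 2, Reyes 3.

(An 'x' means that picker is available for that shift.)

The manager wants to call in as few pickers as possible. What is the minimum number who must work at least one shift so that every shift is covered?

7 slots to fill and no one can take more than 5, so at least ⌈7/5⌉ = 2 pickers are needed.
Vasquez and Greco alone can cover everything: Wed-PM→Vasquez, Thu-AM→Vasquez, Thu-PM→Greco, Fri-AM→Greco, Fri-PM→Greco, Sat-AM→Greco, Sat-PM→Vasquez.

2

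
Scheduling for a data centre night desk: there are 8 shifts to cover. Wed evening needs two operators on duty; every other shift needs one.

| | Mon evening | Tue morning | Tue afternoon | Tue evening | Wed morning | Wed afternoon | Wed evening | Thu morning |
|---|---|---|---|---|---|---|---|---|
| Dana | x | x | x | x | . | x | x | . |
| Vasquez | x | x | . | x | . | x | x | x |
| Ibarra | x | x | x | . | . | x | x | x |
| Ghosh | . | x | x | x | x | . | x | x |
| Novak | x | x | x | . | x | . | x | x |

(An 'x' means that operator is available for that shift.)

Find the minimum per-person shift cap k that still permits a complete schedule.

With 5 operators and 9 worker-slots to fill, someone must work at least ⌈9/5⌉ = 2 shifts, so k ≥ 2.
k = 2 works: Mon evening→Vasquez, Tue morning→Ibarra, Tue afternoon→Ibarra, Tue evening→Dana, Wed morning→Ghosh, Wed afternoon→Dana, Wed evening→Ghosh+Novak, Thu morning→Vasquez.
Loads: Dana 2, Vasquez 2, Ibarra 2, Ghosh 2, Novak 1 — all ≤ 2.

2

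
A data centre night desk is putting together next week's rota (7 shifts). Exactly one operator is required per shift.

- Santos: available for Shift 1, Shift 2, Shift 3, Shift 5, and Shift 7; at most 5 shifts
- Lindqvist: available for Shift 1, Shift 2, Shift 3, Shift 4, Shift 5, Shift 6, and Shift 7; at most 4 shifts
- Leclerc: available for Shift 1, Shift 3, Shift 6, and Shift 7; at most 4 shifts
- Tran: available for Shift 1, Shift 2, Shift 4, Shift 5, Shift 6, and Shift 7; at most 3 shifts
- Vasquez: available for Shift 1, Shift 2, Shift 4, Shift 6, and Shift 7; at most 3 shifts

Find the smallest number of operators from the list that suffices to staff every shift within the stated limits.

2

7 slots to fill and no one can take more than 5, so at least ⌈7/5⌉ = 2 operators are needed.
Santos and Lindqvist alone can cover everything: Shift 1→Santos, Shift 2→Santos, Shift 3→Santos, Shift 4→Lindqvist, Shift 5→Santos, Shift 6→Lindqvist, Shift 7→Santos.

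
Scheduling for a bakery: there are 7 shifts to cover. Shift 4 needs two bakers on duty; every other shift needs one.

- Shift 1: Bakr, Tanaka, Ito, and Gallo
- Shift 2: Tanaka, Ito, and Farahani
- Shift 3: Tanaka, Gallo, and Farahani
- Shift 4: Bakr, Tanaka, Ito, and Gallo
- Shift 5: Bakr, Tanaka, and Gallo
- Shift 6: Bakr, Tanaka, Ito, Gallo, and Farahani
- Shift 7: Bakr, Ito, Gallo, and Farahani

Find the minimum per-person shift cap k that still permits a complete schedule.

2

With 5 bakers and 8 worker-slots to fill, someone must work at least ⌈8/5⌉ = 2 shifts, so k ≥ 2.
k = 2 works: Shift 1→Bakr, Shift 2→Tanaka, Shift 3→Tanaka, Shift 4→Ito+Gallo, Shift 5→Bakr, Shift 6→Gallo, Shift 7→Ito.
Loads: Bakr 2, Tanaka 2, Ito 2, Gallo 2, Farahani 0 — all ≤ 2.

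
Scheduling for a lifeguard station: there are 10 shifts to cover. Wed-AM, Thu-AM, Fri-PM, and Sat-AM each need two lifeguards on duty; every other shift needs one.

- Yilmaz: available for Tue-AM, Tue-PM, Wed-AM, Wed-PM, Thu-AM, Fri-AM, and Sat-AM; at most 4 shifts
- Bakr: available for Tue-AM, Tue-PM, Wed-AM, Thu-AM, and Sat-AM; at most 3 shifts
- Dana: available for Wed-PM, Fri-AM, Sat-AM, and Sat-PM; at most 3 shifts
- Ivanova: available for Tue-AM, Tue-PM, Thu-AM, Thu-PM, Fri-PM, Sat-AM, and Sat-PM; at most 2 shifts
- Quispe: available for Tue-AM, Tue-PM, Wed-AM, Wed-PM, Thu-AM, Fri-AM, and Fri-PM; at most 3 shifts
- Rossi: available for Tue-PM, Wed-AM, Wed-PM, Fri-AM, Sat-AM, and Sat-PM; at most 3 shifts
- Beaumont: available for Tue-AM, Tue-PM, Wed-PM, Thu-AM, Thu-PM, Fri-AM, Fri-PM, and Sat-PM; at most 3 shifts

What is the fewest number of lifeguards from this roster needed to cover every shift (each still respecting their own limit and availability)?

14 slots to fill and no one can take more than 4, so at least ⌈14/4⌉ = 4 lifeguards are needed.
Any 4 lifeguards together have capacity at most 4+3+3+3 = 13 < 14 slots, so 4 can never suffice.
Yilmaz, Bakr, Dana, Ivanova, and Quispe alone can cover everything: Tue-AM→Yilmaz, Tue-PM→Quispe, Wed-AM→Yilmaz+Bakr, Wed-PM→Yilmaz, Thu-AM→Bakr+Quispe, Thu-PM→Ivanova, Fri-AM→Yilmaz, Fri-PM→Ivanova+Quispe, Sat-AM→Bakr+Dana, Sat-PM→Dana.

5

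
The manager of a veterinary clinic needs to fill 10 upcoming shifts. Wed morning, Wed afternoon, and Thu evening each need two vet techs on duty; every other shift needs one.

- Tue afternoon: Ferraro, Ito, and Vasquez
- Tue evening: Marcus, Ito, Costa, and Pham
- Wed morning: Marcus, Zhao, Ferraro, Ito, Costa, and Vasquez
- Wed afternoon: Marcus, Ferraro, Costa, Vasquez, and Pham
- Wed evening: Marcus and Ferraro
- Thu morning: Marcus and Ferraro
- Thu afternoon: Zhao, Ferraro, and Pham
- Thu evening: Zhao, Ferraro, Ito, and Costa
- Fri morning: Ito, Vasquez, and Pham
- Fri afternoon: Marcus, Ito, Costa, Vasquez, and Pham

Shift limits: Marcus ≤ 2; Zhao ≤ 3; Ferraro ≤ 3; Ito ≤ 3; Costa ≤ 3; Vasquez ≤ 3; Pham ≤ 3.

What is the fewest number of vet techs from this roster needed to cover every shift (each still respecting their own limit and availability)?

13 slots to fill and no one can take more than 3, so at least ⌈13/3⌉ = 5 vet techs are needed.
Marcus, Zhao, Ferraro, Ito, and Costa alone can cover everything: Tue afternoon→Ferraro, Tue evening→Ito, Wed morning→Zhao+Costa, Wed afternoon→Ferraro+Costa, Wed evening→Marcus, Thu morning→Marcus, Thu afternoon→Zhao, Thu evening→Zhao+Ferraro, Fri morning→Ito, Fri afternoon→Ito.

5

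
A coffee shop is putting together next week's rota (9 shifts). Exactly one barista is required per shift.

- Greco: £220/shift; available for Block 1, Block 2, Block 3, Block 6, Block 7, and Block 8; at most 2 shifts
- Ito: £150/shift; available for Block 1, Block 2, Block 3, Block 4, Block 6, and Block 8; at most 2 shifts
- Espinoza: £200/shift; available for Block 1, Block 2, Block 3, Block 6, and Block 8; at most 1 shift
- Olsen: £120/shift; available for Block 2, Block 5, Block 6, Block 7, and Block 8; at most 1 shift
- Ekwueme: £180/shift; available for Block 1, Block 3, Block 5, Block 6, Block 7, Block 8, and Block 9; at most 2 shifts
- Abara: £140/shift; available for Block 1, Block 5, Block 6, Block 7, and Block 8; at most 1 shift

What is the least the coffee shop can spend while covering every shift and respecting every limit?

£1560

Block 4 can only be covered by Ito, so that assignment is forced.
Block 9 can only be covered by Ekwueme, so that assignment is forced.
Picking the cheapest available barista for each shift independently would cost £1220, but that ignores the shift limits.
An optimal schedule: Block 1→Ito, Block 2→Greco, Block 3→Greco, Block 4→Ito, Block 5→Olsen, Block 6→Espinoza, Block 7→Ekwueme, Block 8→Abara, Block 9→Ekwueme.
Total: 150 + 220 + 220 + 150 + 120 + 200 + 180 + 140 + 180 = £1560.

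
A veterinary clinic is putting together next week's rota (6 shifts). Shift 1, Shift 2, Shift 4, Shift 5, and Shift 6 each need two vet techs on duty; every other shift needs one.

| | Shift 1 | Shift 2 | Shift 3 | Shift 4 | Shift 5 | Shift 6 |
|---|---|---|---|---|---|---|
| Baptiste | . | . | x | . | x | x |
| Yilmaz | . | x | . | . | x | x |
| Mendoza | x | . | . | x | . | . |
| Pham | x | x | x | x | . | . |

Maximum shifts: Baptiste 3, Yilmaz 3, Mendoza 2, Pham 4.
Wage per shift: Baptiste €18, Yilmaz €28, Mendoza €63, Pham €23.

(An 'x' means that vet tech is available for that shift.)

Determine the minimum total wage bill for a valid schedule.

Shift 1 can only be covered by Mendoza and Pham, so that assignment is forced.
Shift 2 can only be covered by Yilmaz and Pham, so that assignment is forced.
Shift 4 can only be covered by Mendoza and Pham, so that assignment is forced.
Picking the cheapest available vet tech for each shift independently would cost €333, and that bound is achievable.
An optimal schedule: Shift 1→Mendoza+Pham, Shift 2→Yilmaz+Pham, Shift 3→Baptiste, Shift 4→Mendoza+Pham, Shift 5→Baptiste+Yilmaz, Shift 6→Baptiste+Yilmaz.
Total: 63 + 23 + 28 + 23 + 18 + 63 + 23 + 18 + 28 + 18 + 28 = €333.

€333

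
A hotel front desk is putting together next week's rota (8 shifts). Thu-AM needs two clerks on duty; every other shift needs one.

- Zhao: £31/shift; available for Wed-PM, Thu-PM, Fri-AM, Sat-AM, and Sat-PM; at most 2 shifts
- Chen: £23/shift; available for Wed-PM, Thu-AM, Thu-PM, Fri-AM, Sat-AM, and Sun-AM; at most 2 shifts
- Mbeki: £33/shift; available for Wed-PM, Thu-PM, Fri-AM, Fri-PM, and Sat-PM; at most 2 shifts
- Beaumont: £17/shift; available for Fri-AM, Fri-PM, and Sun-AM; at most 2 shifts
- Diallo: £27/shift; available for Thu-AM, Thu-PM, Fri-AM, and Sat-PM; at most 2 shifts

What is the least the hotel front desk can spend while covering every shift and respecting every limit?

£229

Thu-AM can only be covered by Chen and Diallo, so that assignment is forced.
Picking the cheapest available clerk for each shift independently would cost £197, but that ignores the shift limits.
An optimal schedule: Wed-PM→Zhao, Thu-AM→Chen+Diallo, Thu-PM→Zhao, Fri-AM→Mbeki, Fri-PM→Beaumont, Sat-AM→Chen, Sat-PM→Diallo, Sun-AM→Beaumont.
Total: 31 + 23 + 27 + 31 + 33 + 17 + 23 + 27 + 17 = £229.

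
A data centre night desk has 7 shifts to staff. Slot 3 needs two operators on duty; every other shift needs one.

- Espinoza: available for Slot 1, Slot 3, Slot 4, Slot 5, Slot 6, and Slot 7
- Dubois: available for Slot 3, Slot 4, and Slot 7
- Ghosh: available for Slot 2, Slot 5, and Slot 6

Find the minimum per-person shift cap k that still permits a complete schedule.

3

With 3 operators and 8 worker-slots to fill, someone must work at least ⌈8/3⌉ = 3 shifts, so k ≥ 3.
k = 3 works: Slot 1→Espinoza, Slot 2→Ghosh, Slot 3→Espinoza+Dubois, Slot 4→Espinoza, Slot 5→Ghosh, Slot 6→Ghosh, Slot 7→Dubois.
Loads: Espinoza 3, Dubois 2, Ghosh 3 — all ≤ 3.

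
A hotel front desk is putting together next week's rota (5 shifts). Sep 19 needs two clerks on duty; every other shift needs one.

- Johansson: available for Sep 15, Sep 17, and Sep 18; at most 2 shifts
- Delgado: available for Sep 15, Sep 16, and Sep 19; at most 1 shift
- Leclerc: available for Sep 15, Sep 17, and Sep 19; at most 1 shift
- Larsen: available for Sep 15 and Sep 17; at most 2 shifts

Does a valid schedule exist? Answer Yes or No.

Total capacity is 6 and 6 slots are needed, so capacity alone doesn't rule it out.
Shifts {Sep 16, Sep 19} need 3 worker-slots in total, but the clerks available for any of those shifts (Delgado and Leclerc) can supply at most 2 among them. So no valid schedule exists.

No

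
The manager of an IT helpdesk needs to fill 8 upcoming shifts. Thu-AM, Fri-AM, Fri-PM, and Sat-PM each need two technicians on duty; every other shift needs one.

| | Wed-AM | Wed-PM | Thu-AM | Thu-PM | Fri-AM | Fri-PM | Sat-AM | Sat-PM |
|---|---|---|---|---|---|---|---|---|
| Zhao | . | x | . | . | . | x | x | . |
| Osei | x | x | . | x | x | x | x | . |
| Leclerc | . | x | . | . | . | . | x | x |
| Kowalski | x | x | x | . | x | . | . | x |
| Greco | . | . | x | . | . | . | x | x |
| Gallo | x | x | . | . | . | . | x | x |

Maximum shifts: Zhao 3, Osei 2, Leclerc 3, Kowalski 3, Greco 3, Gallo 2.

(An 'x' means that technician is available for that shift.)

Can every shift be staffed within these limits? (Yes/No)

Total capacity is 16 and 12 slots are needed, so capacity alone doesn't rule it out.
Shifts {Thu-PM, Fri-AM, Fri-PM} need 5 worker-slots in total, but the technicians available for any of those shifts (Zhao, Osei, and Kowalski) can supply at most 4 among them. So no valid schedule exists.

No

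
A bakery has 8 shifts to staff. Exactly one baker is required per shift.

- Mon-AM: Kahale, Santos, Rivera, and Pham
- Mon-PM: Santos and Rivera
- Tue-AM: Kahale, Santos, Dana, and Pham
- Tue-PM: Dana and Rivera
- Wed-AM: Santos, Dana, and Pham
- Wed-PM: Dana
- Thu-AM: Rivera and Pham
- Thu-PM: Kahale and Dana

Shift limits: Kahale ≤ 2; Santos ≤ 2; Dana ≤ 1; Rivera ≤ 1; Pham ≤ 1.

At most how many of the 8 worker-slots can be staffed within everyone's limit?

7

Total capacity across all bakers is 2+2+1+1+1 = 7, and 8 slots are needed, so at most 7 can be filled.
An assignment achieving 7: Mon-AM→Kahale, Mon-PM→Santos, Tue-PM→Rivera, Wed-AM→Santos, Wed-PM→Dana, Thu-AM→Pham, Thu-PM→Kahale.
Loads: Kahale 2/2, Santos 2/2, Dana 1/1, Rivera 1/1, Pham 1/1.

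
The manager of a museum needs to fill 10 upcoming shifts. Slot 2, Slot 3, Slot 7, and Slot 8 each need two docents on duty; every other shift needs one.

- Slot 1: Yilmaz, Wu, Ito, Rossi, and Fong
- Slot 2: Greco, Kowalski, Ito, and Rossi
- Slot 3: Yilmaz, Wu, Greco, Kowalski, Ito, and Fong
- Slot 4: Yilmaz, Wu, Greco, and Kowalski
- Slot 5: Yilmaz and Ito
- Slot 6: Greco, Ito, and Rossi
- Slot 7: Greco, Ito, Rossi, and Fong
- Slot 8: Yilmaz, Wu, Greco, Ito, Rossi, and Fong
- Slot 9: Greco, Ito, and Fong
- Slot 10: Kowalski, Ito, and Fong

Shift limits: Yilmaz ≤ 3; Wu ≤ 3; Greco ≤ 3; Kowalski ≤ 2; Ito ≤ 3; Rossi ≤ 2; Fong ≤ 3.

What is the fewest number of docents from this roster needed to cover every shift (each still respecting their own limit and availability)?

14 slots to fill and no one can take more than 3, so at least ⌈14/3⌉ = 5 docents are needed.
Yilmaz, Wu, Greco, Kowalski, and Ito alone can cover everything: Slot 1→Yilmaz, Slot 2→Kowalski+Ito, Slot 3→Wu+Ito, Slot 4→Wu, Slot 5→Yilmaz, Slot 6→Greco, Slot 7→Greco+Ito, Slot 8→Yilmaz+Wu, Slot 9→Greco, Slot 10→Kowalski.

5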